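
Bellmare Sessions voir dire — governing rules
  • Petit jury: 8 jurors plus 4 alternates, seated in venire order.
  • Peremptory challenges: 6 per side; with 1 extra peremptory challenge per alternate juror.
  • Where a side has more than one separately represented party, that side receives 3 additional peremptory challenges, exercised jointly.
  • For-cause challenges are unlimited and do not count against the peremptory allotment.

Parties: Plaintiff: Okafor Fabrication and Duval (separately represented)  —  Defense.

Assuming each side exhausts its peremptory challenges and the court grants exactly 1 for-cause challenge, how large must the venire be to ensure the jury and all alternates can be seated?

Seats to fill: 8 + 4 alternates = 12.
Peremptories — Plaintiff: 6 + 1×4 + 3 = 13; Defense: 6 + 1×4 = 10; total 23.
For-cause removals: 1.
Minimum venire: 12 + 23 + 1 = 36.

36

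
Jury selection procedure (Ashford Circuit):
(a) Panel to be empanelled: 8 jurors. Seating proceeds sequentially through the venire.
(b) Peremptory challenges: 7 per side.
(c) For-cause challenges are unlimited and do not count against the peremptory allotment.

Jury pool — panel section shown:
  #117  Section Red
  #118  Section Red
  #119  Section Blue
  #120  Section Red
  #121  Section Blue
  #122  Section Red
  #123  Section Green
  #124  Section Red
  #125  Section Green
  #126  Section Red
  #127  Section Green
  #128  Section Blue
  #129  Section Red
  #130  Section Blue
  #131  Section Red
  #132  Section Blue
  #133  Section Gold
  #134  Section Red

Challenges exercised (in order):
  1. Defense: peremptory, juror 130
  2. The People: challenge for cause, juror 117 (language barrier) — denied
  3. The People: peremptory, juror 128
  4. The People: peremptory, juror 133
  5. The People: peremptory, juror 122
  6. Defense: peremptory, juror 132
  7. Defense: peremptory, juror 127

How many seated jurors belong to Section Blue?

Removed: #122, #127, #128, #130, #132, #133.
Seated jurors 1–8: #117, #118, #119, #120, #121, #123, #124, #125.
Of those, in Section Blue: #119, #121 → 2.

2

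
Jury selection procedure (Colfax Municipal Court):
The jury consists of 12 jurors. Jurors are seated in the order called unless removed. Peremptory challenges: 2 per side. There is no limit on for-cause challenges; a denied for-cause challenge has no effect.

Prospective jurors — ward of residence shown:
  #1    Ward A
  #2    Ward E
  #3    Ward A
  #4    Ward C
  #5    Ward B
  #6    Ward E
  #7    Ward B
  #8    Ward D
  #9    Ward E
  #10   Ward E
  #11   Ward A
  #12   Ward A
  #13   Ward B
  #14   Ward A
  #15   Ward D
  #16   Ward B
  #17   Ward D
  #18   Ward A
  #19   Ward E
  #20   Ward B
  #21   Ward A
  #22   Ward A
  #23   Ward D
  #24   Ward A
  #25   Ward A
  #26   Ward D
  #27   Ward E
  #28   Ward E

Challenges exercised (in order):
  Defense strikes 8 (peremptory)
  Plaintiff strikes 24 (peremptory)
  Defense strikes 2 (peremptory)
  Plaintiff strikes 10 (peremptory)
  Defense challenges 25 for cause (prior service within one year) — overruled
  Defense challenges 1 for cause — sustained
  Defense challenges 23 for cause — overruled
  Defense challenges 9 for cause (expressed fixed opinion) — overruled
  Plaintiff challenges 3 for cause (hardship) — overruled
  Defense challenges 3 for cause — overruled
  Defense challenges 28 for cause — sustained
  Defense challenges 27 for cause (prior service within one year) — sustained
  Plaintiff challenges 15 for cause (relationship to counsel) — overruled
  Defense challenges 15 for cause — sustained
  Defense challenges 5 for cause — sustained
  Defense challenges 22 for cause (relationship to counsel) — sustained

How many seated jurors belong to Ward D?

Removed: #1, #2, #5, #8, #10, #15, #22, #24, #27, #28.
Seated jurors 1–12: #3, #4, #6, #7, #9, #11, #12, #13, #14, #16, #17, #18.
Of those, in Ward D: #17 → 1.

1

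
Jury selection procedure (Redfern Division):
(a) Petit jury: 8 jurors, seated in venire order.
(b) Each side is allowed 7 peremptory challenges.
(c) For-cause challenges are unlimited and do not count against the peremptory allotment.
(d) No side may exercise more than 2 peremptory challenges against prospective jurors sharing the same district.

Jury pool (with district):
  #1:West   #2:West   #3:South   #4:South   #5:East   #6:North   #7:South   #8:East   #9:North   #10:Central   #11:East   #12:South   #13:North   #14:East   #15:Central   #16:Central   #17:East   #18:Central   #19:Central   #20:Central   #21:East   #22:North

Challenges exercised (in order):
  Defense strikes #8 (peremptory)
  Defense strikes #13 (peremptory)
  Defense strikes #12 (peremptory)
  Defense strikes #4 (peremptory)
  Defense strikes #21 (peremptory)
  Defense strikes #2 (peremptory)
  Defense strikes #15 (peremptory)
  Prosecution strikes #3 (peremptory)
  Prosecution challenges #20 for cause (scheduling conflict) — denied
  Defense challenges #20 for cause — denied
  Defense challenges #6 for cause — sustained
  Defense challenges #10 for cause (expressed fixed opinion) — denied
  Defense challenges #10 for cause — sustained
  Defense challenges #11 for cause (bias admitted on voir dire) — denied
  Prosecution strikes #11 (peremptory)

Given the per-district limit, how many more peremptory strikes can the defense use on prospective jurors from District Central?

0

Defense peremptories so far: #8, #13, #12, #4, #21, #2, #15 — 7 of 7 used, 0 left overall.
Against District Central: #15 — 1 used; per-district cap 2 leaves 1.
Binding limit: min(0, 1) = 0.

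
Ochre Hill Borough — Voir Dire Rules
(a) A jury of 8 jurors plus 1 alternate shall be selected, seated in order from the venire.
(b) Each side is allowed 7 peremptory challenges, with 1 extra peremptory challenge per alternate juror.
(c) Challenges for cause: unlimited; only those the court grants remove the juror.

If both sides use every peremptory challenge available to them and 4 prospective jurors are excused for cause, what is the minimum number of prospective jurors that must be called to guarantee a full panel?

29

Seats to fill: 8 + 1 alternates = 9.
Peremptories: 7 + 1×1 = 8 per side × 2 sides = 16.
For-cause removals: 4.
Minimum venire: 9 + 16 + 4 = 29.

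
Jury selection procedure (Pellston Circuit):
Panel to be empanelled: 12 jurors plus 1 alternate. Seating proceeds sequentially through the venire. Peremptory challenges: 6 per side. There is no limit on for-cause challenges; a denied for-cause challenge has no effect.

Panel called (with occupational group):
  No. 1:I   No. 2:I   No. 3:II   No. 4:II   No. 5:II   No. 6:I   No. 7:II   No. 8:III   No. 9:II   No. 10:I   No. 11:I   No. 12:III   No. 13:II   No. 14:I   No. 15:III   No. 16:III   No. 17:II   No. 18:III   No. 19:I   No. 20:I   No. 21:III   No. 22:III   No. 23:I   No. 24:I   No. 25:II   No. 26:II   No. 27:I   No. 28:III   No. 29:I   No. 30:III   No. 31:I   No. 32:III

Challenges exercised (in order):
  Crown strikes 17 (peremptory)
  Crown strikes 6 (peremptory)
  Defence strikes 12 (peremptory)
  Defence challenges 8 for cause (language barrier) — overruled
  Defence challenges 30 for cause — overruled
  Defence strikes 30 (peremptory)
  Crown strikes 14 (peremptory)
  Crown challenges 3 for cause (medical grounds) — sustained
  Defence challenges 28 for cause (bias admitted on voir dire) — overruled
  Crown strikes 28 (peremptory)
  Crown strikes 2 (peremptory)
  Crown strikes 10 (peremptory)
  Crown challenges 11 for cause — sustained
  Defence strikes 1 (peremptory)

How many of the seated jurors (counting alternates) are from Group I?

2

Removed: #1, #2, #3, #6, #10, #11, #12, #14, #17, #28, #30.
Seated (13 incl. alternates): #4, #5, #7, #8, #9, #13, #15, #16, #18, #19, #20, #21, #22.
Of those, in Group I: #19, #20 → 2.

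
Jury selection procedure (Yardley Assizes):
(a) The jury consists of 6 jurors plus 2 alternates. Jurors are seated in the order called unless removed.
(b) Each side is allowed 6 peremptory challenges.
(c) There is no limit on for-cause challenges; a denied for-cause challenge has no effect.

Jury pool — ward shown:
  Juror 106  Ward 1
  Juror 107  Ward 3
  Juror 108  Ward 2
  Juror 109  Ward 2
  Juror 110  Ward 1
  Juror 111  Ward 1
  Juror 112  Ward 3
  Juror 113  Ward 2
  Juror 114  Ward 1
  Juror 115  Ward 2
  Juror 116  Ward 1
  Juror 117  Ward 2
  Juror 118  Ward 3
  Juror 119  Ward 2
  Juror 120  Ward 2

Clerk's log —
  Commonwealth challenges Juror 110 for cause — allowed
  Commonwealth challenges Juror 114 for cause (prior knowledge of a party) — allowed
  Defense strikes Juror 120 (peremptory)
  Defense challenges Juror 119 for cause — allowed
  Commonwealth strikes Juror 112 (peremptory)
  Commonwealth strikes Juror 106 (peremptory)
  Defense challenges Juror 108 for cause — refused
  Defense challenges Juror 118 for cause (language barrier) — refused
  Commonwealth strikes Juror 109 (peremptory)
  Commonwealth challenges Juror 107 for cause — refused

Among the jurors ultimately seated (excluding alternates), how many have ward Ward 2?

Removed: #106, #109, #110, #112, #114, #119, #120.
Seated jurors 1–6: #107, #108, #111, #113, #115, #116 (alternates #117, #118 not counted).
Of those, in Ward 2: #108, #113, #115 → 3.

3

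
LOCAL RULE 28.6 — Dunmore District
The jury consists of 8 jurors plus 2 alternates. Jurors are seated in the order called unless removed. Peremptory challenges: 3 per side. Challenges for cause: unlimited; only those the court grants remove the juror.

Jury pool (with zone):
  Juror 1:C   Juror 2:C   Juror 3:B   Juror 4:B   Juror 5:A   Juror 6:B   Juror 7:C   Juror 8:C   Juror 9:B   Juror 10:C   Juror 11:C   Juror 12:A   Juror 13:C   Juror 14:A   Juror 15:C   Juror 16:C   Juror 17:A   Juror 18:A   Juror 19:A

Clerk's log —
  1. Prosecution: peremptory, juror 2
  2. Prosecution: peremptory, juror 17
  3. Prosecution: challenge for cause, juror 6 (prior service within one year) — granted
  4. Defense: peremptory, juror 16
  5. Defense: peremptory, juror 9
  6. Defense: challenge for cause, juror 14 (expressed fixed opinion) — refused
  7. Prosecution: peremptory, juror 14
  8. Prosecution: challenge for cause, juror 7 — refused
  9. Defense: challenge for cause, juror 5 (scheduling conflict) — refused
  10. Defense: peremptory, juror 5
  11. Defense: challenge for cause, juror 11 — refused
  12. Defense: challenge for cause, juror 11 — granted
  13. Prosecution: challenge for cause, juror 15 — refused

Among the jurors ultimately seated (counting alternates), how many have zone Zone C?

Removed: #2, #5, #6, #9, #11, #14, #16, #17.
Seated (10 incl. alternates): #1, #3, #4, #7, #8, #10, #12, #13, #15, #18.
Of those, in Zone C: #1, #7, #8, #10, #13, #15 → 6.

6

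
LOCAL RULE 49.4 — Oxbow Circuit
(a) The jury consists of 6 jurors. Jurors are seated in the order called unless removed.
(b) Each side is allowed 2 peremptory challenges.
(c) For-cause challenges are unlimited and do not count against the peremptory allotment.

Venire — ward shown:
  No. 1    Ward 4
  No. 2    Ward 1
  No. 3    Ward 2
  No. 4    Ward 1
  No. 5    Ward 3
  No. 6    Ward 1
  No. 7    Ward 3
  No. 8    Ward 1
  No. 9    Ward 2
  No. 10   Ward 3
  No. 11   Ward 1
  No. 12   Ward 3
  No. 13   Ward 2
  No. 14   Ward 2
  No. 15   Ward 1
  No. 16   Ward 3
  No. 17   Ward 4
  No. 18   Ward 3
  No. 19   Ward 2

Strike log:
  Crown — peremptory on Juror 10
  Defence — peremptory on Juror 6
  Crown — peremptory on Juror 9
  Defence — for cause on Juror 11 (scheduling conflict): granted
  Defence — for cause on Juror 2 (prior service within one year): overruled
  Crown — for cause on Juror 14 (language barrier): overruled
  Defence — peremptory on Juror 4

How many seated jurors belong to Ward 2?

1

Removed: #4, #6, #9, #10, #11.
Seated jurors 1–6: #1, #2, #3, #5, #7, #8.
Of those, in Ward 2: #3 → 1.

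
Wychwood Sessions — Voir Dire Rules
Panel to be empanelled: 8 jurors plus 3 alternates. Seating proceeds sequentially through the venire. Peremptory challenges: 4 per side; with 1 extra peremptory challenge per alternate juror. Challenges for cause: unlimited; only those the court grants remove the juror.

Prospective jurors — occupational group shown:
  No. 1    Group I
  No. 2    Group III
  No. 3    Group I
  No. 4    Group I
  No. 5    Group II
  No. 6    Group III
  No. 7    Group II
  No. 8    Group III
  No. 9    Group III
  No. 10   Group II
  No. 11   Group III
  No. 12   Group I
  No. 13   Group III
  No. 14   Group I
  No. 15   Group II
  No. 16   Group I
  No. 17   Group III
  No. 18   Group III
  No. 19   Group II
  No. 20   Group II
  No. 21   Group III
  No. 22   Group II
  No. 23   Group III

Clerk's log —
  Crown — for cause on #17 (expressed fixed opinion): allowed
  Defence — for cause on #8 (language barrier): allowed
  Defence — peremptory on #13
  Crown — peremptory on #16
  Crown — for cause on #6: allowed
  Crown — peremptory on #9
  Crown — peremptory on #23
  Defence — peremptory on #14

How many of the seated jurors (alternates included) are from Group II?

4

Removed: #6, #8, #9, #13, #14, #16, #17, #23.
Seated (11 incl. alternates): #1, #2, #3, #4, #5, #7, #10, #11, #12, #15, #18.
Of those, in Group II: #5, #7, #10, #15 → 4.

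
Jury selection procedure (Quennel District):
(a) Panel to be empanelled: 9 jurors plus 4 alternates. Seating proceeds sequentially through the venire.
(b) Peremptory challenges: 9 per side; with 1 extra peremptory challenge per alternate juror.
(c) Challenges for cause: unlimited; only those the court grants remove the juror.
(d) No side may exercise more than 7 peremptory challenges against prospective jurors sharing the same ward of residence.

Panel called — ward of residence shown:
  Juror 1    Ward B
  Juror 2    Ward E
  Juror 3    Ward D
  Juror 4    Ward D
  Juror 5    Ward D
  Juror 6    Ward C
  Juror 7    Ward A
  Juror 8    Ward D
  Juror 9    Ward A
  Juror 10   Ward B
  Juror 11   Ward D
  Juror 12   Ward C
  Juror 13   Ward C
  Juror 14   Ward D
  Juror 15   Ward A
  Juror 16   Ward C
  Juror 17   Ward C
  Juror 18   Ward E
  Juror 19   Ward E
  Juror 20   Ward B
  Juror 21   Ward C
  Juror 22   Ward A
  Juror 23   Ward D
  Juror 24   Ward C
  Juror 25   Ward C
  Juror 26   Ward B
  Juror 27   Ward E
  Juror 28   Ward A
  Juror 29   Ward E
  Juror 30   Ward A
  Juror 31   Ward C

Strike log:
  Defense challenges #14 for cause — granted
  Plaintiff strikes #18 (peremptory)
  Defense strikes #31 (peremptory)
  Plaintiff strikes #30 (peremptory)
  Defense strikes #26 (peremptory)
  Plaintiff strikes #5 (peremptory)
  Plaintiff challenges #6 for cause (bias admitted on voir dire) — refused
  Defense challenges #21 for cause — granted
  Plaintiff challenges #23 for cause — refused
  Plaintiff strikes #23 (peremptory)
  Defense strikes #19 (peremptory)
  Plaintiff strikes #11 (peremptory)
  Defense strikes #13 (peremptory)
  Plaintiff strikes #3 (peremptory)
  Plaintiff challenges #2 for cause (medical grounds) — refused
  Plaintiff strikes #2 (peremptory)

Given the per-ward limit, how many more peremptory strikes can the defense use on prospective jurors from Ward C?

Defense peremptories so far: #31, #26, #19, #13 — 4 of 13 used, 9 left overall.
Against Ward C: #31, #13 — 2 used; per-ward cap 7 leaves 5.
Binding limit: min(9, 5) = 5.

5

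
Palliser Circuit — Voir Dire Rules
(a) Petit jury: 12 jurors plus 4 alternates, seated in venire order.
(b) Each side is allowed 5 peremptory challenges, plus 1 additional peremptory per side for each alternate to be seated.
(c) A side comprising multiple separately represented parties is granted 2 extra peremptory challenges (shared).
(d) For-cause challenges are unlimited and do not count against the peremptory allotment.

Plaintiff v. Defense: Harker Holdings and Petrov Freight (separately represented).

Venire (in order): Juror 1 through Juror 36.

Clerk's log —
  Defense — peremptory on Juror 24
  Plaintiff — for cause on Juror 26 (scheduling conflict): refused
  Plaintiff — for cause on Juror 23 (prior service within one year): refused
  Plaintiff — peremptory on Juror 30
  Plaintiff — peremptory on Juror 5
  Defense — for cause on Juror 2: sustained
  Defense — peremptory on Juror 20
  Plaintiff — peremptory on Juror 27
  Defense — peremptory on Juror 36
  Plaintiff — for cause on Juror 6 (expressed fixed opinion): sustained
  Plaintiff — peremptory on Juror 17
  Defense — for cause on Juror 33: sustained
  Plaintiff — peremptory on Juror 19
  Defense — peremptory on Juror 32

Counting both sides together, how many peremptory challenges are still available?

Plaintiff allotment: 5 base + 1 × 4 alternates = 9. Defense allotment: 5 base + 1 × 4 alternates + 2 multi-party = 11.
Plaintiff peremptories used: #30, #5, #27, #17, #19 — 5 (for-cause on #26, #23, #6 don't count).
Defense peremptories used: #24, #20, #36, #32 — 4 (for-cause on #2, #33 don't count).
Remaining: (9 − 5) + (11 − 4) = 11.

11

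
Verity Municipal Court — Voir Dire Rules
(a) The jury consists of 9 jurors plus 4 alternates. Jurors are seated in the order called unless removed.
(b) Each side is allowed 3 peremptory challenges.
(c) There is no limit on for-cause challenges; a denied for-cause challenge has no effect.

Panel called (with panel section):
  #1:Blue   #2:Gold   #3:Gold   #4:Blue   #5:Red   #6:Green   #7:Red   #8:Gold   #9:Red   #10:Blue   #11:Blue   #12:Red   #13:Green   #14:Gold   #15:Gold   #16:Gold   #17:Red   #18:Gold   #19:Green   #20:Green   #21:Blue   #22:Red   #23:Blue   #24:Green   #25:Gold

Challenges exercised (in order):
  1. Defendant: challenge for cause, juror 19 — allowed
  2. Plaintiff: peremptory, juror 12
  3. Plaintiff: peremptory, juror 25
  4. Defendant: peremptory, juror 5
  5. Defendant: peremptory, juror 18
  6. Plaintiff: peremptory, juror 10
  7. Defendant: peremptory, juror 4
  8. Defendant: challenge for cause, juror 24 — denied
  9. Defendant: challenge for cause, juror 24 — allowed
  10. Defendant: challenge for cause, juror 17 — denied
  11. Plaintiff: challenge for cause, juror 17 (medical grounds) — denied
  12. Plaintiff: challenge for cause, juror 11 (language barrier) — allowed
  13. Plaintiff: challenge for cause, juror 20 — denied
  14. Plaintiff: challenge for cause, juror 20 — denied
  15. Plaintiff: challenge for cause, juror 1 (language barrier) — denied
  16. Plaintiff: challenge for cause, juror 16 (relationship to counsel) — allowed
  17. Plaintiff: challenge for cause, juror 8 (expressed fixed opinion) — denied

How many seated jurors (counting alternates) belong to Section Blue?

2

Removed: #4, #5, #10, #11, #12, #16, #18, #19, #24, #25.
Seated (13 incl. alternates): #1, #2, #3, #6, #7, #8, #9, #13, #14, #15, #17, #20, #21.
Of those, in Section Blue: #1, #21 → 2.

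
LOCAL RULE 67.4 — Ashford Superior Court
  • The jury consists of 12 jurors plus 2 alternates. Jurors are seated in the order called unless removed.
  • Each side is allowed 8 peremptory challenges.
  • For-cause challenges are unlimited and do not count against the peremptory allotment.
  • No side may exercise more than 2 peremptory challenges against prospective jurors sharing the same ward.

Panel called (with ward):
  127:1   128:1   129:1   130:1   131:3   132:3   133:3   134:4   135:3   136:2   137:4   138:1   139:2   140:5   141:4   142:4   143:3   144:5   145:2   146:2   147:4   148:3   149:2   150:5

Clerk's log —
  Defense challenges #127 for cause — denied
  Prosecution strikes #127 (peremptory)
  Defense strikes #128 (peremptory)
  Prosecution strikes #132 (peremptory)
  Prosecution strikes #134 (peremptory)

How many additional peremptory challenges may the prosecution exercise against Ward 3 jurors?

Prosecution peremptories so far: #127, #132, #134 — 3 of 8 used, 5 left overall.
Against Ward 3: #132 — 1 used; per-ward cap 2 leaves 1.
Binding limit: min(5, 1) = 1.

1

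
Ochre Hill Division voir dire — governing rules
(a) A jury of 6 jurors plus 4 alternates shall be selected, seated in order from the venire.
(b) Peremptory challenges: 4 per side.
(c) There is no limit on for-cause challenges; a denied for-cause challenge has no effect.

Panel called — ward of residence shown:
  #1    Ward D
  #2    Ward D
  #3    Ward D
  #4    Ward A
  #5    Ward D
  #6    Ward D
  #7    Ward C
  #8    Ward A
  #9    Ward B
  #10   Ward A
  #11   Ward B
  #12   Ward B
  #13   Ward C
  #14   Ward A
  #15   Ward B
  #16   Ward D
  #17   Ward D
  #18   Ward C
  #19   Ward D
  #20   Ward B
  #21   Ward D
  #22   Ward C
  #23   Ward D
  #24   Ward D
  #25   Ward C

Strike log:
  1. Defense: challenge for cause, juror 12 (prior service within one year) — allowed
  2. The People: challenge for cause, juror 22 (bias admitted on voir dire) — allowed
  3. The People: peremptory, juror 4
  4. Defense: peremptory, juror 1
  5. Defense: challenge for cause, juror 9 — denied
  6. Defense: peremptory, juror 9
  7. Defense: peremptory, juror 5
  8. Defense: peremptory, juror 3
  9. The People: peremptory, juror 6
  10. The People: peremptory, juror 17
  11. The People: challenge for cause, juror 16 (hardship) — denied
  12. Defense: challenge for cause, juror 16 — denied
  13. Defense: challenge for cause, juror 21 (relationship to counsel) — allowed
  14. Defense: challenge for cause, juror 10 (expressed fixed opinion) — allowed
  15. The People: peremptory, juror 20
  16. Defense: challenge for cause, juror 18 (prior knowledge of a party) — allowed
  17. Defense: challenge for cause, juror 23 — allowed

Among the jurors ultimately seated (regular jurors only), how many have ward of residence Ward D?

1

Removed: #1, #3, #4, #5, #6, #9, #10, #12, #17, #18, #20, #21, #22, #23.
Seated jurors 1–6: #2, #7, #8, #11, #13, #14 (alternates #15, #16, #19, #24 not counted).
Of those, in Ward D: #2 → 1.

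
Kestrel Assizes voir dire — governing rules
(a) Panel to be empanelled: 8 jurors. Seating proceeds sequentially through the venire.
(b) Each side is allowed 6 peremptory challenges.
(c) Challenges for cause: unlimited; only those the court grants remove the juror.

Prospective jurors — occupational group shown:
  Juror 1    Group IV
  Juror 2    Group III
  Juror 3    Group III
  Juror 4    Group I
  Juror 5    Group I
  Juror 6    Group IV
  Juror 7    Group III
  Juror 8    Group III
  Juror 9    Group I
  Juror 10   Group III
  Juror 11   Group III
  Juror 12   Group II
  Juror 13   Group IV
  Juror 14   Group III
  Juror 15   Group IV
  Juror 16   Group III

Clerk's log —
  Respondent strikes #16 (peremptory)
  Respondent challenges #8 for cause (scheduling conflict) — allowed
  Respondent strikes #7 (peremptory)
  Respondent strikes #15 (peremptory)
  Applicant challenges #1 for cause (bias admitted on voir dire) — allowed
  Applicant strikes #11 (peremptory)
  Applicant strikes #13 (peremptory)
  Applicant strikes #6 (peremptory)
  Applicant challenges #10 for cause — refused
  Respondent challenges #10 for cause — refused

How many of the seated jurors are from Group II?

1

Removed: #1, #6, #7, #8, #11, #13, #15, #16.
Seated jurors 1–8: #2, #3, #4, #5, #9, #10, #12, #14.
Of those, in Group II: #12 → 1.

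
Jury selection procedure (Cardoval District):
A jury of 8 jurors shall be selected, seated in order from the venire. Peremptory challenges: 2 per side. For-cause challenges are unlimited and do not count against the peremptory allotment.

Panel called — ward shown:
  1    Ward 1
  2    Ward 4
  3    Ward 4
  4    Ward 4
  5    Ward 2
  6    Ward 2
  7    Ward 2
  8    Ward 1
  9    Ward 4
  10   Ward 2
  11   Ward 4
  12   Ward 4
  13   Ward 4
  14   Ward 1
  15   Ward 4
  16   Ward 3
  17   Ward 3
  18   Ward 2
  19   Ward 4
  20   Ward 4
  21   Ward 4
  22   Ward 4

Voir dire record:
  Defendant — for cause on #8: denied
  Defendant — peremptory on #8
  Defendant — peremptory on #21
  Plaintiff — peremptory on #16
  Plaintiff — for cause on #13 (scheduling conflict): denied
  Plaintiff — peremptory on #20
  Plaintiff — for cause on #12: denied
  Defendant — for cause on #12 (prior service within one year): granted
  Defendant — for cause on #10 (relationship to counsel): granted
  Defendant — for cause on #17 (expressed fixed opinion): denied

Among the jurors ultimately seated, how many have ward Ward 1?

1

Removed: #8, #10, #12, #16, #20, #21.
Seated jurors 1–8: #1, #2, #3, #4, #5, #6, #7, #9.
Of those, in Ward 1: #1 → 1.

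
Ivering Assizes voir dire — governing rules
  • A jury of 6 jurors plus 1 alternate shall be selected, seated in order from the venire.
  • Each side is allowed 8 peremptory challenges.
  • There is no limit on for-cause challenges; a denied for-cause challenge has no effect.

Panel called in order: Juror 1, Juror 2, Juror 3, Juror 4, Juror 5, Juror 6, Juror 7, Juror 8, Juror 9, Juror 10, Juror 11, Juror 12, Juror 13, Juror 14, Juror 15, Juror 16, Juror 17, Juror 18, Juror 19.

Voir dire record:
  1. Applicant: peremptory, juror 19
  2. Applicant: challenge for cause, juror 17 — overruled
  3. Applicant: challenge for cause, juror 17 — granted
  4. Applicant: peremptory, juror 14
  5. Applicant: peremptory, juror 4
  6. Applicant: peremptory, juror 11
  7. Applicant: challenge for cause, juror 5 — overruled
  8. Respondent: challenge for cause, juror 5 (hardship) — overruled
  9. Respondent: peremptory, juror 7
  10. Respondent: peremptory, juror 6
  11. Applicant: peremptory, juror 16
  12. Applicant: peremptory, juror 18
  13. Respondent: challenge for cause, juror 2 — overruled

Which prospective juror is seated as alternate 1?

Removed: #4, #6, #7, #11, #14, #16, #17, #18, #19. (#2, #5 stay — for-cause denied.)
Seating in order: seats 1–6 → #1, #2, #3, #5, #8, #9; alternates → #10.
So alternate 1 is #10.

10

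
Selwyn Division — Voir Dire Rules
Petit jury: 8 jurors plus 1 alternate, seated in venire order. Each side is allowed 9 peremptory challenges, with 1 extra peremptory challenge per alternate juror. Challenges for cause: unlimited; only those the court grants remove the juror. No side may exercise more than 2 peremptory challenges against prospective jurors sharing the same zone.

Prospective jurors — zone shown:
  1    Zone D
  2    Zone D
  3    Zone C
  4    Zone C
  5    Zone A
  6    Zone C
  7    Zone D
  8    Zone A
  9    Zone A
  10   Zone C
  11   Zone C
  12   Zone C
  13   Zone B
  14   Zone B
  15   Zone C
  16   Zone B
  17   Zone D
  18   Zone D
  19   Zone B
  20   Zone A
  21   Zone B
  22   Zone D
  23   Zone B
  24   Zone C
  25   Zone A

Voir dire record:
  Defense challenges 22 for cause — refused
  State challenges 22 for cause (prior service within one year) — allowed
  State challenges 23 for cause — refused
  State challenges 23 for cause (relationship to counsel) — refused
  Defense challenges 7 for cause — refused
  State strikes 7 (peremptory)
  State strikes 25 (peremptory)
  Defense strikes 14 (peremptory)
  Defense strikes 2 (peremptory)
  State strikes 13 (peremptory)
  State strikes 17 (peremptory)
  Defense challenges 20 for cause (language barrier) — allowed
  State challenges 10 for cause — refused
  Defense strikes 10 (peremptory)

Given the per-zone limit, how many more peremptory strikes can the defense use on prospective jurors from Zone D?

Defense peremptories so far: #14, #2, #10 — 3 of 10 used, 7 left overall.
Against Zone D: #2 — 1 used; per-zone cap 2 leaves 1.
Binding limit: min(7, 1) = 1.

1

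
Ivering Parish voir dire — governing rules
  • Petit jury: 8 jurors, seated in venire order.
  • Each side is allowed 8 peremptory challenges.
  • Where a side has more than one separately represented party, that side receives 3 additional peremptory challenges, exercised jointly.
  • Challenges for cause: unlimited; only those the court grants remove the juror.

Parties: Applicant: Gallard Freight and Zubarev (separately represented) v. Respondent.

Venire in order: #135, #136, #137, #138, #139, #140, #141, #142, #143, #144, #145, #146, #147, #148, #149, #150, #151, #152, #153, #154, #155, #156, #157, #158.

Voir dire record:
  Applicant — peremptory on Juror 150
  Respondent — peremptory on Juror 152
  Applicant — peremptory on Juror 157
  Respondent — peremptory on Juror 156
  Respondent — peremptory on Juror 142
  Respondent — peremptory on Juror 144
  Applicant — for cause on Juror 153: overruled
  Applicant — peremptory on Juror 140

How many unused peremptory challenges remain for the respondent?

4

Respondent allotment: 8.
Respondent peremptories used: #152, #156, #142, #144 — 4.
Remaining: 8 − 4 = 4.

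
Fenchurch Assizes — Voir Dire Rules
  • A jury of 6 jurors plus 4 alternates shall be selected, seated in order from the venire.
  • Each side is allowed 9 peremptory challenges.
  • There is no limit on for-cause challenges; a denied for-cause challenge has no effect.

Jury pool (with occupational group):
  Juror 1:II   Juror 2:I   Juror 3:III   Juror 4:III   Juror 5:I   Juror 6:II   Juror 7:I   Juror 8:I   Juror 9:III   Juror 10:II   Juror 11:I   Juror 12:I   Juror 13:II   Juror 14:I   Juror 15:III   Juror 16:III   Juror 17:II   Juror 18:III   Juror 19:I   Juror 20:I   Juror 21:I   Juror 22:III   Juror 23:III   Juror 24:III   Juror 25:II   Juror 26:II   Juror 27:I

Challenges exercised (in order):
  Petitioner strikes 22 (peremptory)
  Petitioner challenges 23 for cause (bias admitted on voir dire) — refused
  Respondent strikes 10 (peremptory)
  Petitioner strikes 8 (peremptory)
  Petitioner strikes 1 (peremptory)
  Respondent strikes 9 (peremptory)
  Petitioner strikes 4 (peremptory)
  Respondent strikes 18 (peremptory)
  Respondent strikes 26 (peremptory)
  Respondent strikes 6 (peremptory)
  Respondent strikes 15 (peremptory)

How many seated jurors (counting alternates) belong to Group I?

Removed: #1, #4, #6, #8, #9, #10, #15, #18, #22, #26.
Seated (10 incl. alternates): #2, #3, #5, #7, #11, #12, #13, #14, #16, #17.
Of those, in Group I: #2, #5, #7, #11, #12, #14 → 6.

6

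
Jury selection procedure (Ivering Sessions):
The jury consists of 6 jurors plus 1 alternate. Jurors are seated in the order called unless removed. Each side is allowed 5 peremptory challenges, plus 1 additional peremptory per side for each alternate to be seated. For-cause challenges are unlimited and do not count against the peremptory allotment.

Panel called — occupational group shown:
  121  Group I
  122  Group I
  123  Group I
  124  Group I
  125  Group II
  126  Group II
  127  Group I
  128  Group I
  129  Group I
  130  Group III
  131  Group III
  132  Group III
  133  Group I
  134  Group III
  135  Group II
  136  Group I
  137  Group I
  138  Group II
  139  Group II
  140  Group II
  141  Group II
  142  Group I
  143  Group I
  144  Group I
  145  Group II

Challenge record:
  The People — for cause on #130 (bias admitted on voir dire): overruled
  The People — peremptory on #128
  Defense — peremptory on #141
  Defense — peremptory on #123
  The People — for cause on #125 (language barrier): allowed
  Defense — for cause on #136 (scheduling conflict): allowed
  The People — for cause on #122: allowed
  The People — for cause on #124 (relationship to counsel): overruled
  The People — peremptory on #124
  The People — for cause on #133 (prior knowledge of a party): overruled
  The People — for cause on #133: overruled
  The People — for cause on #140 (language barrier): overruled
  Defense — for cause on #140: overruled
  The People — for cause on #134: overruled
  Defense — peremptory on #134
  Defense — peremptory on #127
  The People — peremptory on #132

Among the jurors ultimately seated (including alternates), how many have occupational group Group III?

Removed: #122, #123, #124, #125, #127, #128, #132, #134, #136, #141.
Seated (7 incl. alternates): #121, #126, #129, #130, #131, #133, #135.
Of those, in Group III: #130, #131 → 2.

2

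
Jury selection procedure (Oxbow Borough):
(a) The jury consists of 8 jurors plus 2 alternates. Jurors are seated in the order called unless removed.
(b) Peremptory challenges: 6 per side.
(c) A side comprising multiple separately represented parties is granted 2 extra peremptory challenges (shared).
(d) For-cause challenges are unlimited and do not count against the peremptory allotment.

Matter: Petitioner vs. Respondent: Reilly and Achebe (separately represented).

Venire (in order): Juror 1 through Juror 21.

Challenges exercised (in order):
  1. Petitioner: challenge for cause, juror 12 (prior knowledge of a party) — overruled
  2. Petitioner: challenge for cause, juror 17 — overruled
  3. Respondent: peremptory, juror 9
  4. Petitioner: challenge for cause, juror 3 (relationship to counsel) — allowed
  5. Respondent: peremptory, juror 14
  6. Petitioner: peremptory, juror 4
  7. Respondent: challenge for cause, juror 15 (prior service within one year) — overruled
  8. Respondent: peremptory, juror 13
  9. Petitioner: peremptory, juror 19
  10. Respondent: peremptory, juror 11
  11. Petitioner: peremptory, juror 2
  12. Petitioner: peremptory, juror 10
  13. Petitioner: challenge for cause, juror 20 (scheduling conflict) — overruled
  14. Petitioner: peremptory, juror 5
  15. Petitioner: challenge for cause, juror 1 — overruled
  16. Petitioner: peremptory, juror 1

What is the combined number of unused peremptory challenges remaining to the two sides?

Petitioner allotment: 6. Respondent allotment: 6 base + 2 multi-party = 8.
Petitioner peremptories used: #4, #19, #2, #10, #5, #1 — 6 (for-cause on #12, #17, #3, #20, #1 don't count).
Respondent peremptories used: #9, #14, #13, #11 — 4 (the for-cause on #15 doesn't count).
Remaining: (6 − 6) + (8 − 4) = 4.

4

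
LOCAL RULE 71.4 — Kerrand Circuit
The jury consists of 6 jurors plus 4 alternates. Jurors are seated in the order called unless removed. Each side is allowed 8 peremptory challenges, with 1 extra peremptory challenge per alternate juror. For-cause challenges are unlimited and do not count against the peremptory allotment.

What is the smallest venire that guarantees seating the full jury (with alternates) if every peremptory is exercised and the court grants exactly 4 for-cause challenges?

38

Seats to fill: 6 + 4 alternates = 10.
Peremptories: 8 + 1×4 = 12 per side × 2 sides = 24.
For-cause removals: 4.
Minimum venire: 10 + 24 + 4 = 38.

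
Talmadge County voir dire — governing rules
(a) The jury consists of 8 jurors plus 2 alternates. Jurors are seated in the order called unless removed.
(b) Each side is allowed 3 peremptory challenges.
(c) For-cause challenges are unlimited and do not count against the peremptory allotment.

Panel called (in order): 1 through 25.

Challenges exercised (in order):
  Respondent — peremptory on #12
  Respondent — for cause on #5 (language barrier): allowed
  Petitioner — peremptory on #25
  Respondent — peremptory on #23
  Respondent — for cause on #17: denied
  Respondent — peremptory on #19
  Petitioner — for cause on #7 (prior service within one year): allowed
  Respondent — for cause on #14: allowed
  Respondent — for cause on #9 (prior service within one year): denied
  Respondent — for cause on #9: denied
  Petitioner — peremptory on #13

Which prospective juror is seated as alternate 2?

15

Removed: #5, #7, #12, #13, #14, #19, #23, #25. (#9, #17 stay — for-cause denied.)
Filling seats in venire order through position 10: #1, #2, #3, #4, #6, #8, #9, #10, #11, #15.
So alternate 2 is #15.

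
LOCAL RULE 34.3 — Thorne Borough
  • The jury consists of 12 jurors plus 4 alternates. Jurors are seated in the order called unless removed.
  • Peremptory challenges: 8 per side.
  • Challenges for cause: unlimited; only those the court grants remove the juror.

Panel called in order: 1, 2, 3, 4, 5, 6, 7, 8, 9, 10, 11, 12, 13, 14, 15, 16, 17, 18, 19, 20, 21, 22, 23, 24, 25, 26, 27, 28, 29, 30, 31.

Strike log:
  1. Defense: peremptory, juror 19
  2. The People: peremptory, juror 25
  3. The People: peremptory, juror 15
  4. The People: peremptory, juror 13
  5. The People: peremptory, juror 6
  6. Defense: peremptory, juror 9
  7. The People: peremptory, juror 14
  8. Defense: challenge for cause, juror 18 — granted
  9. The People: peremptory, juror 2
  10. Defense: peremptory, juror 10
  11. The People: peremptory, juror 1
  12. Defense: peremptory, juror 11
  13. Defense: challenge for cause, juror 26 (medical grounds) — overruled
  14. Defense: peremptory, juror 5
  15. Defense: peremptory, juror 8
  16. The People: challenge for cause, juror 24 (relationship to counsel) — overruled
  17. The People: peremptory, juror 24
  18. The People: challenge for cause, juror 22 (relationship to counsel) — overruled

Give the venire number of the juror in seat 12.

Removed: #1, #2, #5, #6, #8, #9, #10, #11, #13, #14, #15, #18, #19, #24, #25. (#22, #26 stay — for-cause denied.)
Filling seats in venire order through position 12: #3, #4, #7, #12, #16, #17, #20, #21, #22, #23, #26, #27.
So seat 12 is #27.

27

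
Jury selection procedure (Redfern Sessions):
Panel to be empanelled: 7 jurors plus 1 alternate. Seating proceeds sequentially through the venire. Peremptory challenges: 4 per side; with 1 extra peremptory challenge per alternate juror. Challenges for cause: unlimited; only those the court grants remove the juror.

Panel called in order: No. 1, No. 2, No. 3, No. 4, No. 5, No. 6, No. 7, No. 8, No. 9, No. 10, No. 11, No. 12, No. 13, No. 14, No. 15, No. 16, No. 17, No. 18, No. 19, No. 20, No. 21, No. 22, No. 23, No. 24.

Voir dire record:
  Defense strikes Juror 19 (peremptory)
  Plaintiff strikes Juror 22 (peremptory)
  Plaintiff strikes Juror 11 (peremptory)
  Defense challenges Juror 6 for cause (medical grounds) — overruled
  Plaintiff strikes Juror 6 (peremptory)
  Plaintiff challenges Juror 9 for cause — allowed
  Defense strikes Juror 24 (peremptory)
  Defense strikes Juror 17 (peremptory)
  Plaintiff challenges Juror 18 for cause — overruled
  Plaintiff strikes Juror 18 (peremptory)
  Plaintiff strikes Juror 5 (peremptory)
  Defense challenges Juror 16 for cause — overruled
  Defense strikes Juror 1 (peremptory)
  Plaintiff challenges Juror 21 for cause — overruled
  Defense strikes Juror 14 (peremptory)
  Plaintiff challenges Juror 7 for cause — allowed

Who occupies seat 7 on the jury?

13

Removed: #1, #5, #6, #7, #9, #11, #14, #17, #18, #19, #22, #24. (#16, #21 stay — for-cause denied.)
Seating in order: seats 1–7 → #2, #3, #4, #8, #10, #12, #13; alternates → #15.
So seat 7 is #13.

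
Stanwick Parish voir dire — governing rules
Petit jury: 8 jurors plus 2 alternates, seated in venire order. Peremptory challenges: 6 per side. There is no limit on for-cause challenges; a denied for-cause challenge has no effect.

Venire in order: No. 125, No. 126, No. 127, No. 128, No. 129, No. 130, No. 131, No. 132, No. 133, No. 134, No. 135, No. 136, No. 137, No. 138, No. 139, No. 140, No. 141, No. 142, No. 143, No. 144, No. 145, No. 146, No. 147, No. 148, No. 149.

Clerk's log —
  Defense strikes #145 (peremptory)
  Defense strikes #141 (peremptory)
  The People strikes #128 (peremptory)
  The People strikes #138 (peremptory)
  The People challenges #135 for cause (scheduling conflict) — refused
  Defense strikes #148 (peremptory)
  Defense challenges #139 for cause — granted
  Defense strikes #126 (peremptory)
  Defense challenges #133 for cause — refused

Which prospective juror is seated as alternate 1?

135

Removed: #126, #128, #138, #139, #141, #145, #148. (#133, #135 stay — for-cause denied.)
Seating in order: seats 1–8 → #125, #127, #129, #130, #131, #132, #133, #134; alternates → #135, #136.
So alternate 1 is #135.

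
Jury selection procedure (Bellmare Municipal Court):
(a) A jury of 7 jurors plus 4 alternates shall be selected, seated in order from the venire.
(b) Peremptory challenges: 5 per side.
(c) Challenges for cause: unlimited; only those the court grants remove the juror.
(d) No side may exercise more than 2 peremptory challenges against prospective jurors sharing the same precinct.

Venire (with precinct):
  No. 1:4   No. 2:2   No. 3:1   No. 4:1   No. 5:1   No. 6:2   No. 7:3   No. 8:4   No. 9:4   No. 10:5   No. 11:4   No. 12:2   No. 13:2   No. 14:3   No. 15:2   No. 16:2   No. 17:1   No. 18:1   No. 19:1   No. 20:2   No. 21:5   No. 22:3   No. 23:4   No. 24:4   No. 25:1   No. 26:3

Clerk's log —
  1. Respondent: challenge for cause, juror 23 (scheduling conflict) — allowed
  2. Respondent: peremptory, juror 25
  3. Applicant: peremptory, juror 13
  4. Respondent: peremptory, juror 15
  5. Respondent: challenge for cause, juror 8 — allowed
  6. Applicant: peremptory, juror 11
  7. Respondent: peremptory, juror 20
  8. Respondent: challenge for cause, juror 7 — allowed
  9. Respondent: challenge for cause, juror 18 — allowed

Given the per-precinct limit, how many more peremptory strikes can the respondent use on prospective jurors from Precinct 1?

1

Respondent peremptories so far: #25, #15, #20 — 3 of 5 used, 2 left overall.
Against Precinct 1: #25 — 1 used; per-precinct cap 2 leaves 1.
Binding limit: min(2, 1) = 1.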